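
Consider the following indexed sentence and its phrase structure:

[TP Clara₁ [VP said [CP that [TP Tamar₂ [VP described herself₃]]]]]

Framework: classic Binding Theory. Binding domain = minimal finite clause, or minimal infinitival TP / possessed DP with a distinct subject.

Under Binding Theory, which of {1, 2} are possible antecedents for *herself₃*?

{2}

*herself* is an anaphor, so Principle A applies: it must be bound in its binding domain.
Binding domain of *herself₃*: the embedded TP, whose subject is Tamar₂.
*Clara₁* c-commands the anaphor but is outside its binding domain → cannot satisfy Principle A.
*Tamar₂* c-commands the anaphor within its binding domain → licit binder.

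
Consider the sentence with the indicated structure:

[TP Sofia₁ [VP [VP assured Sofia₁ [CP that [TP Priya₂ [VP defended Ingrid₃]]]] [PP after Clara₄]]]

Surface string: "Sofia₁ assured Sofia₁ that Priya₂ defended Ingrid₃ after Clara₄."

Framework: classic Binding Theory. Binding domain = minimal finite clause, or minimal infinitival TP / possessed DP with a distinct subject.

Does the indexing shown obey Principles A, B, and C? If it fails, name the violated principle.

Principle C

The two coindexed NPs are *Sofia₁* (the lower occurrence) and *Sofia₁* (the higher occurrence).
*Sofia₁* (the lower occurrence) is an R-expression. Principle C requires it to be free everywhere.
*Sofia₁* (the higher occurrence) c-commands it and carries the same index.
The R-expression is bound → Principle C violation.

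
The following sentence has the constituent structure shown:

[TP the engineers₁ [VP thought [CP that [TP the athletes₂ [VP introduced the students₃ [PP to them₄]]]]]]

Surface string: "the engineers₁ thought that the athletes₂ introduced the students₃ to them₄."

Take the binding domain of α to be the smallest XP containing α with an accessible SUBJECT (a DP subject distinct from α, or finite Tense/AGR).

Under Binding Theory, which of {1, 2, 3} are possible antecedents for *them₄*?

*them* is a pronoun, so Principle B applies: it must be free in its binding domain.
Binding domain of *them₄*: the embedded TP, whose subject is the athletes₂.
*the engineers₁* c-commands the pronoun but from outside its binding domain, and is not c-commanded by it → coindexation permitted.
*the athletes₂* c-commands the pronoun within its binding domain → coindexation would violate Principle B.
*the students₃* c-commands the pronoun within its binding domain → coindexation would violate Principle B.

{1}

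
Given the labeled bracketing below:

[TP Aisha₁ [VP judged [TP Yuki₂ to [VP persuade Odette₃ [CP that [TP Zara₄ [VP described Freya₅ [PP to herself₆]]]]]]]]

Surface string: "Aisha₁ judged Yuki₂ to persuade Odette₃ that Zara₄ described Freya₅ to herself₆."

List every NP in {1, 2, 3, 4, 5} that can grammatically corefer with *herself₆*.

{4, 5}

*herself* is an anaphor, so Principle A applies: it must be bound in its binding domain.
Binding domain of *herself₆*: the embedded TP, whose subject is Zara₄.
*Aisha₁* c-commands the anaphor but is outside its binding domain → cannot satisfy Principle A.
*Yuki₂* c-commands the anaphor but is outside its binding domain → cannot satisfy Principle A.
*Odette₃* c-commands the anaphor but is outside its binding domain → cannot satisfy Principle A.
*Zara₄* c-commands the anaphor within its binding domain → licit binder.
*Freya₅* c-commands the anaphor within its binding domain → licit binder.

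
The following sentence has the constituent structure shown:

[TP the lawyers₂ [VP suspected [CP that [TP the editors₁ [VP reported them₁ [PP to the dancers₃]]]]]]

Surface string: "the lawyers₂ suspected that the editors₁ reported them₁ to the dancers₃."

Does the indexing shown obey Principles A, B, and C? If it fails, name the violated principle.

The two coindexed NPs are *the editors₁* and *them₁*.
*them₁* is a pronoun. Its binding domain is the embedded TP, whose subject is the editors₁.
*the editors₁* c-commands it within that domain and carries the same index.
The pronoun is locally bound → Principle B violation.

Principle B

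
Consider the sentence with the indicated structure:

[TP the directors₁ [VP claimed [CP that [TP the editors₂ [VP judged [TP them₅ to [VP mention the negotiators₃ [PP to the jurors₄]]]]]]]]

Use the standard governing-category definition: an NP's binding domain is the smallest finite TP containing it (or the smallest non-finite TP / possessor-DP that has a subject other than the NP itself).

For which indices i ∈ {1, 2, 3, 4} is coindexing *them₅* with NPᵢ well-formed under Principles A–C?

*them* is a pronoun, so Principle B applies: it must be free in its binding domain.
Binding domain of *them₅*: the embedded TP, whose subject is the editors₂.
*the directors₁* c-commands the pronoun but from outside its binding domain, and is not c-commanded by it → coindexation permitted.
*the editors₂* c-commands the pronoun within its binding domain → coindexation would violate Principle B.
*the negotiators₃*: the pronoun c-commands this R-expression → coindexation would violate Principle C on *the negotiators₃*.
*the jurors₄*: the pronoun c-commands this R-expression → coindexation would violate Principle C on *the jurors₄*.

{1}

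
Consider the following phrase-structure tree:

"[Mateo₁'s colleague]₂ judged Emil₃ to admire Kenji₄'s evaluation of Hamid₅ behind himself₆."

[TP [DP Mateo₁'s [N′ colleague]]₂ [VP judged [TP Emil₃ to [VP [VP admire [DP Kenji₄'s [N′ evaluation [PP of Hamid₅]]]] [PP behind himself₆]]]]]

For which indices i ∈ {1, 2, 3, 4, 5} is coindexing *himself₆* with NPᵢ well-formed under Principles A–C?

{3}

*himself* is an anaphor, so Principle A applies: it must be bound in its binding domain.
Binding domain of *himself₆*: the embedded TP, whose subject is Emil₃.
*Mateo₁* does not c-command the anaphor → cannot bind it.
*[Mateo₁'s colleague]₂* c-commands the anaphor but is outside its binding domain → cannot satisfy Principle A.
*Emil₃* c-commands the anaphor within its binding domain → licit binder.
*Kenji₄* does not c-command the anaphor → cannot bind it.
*Hamid₅* does not c-command the anaphor → cannot bind it.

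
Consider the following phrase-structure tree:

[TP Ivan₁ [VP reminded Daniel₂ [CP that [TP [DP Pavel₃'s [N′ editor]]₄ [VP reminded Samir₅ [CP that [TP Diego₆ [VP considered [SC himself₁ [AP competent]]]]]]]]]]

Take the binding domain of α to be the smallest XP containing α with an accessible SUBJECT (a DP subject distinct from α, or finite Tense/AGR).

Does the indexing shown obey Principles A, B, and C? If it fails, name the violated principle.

The two coindexed NPs are *Ivan₁* and *himself₁*.
*himself₁* is an anaphor. Principle A requires it to be bound within its binding domain — the embedded TP, whose subject is Diego₆.
Within that domain it is c-commanded by *Diego₆*, which does not share its index.
*Ivan₁* does c-command the anaphor, but from outside its binding domain.
The anaphor is unbound in its domain → Principle A violation.

Principle A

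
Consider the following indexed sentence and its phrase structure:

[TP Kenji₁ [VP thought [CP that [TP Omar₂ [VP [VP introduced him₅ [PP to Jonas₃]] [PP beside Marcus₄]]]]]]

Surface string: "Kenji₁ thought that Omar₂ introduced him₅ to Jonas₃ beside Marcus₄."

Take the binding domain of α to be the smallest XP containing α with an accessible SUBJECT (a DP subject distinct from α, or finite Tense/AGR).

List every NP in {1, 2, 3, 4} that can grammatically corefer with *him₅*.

{1, 4}

*him* is a pronoun, so Principle B applies: it must be free in its binding domain.
Binding domain of *him₅*: the embedded TP, whose subject is Omar₂.
*Kenji₁* c-commands the pronoun but from outside its binding domain, and is not c-commanded by it → coindexation permitted.
*Omar₂* c-commands the pronoun within its binding domain → coindexation would violate Principle B.
*Jonas₃*: the pronoun c-commands this R-expression → coindexation would violate Principle C on *Jonas₃*.
*Marcus₄* and the pronoun do not c-command one another → neither Principle B nor Principle C is at stake; coindexation permitted.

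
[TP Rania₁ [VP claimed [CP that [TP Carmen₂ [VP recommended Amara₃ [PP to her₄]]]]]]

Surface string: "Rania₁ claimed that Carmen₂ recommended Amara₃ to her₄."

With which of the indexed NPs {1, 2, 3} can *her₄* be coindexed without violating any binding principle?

*her* is a pronoun, so Principle B applies: it must be free in its binding domain.
Binding domain of *her₄*: the embedded TP, whose subject is Carmen₂.
*Rania₁* c-commands the pronoun but from outside its binding domain, and is not c-commanded by it → coindexation permitted.
*Carmen₂* c-commands the pronoun within its binding domain → coindexation would violate Principle B.
*Amara₃* c-commands the pronoun within its binding domain → coindexation would violate Principle B.

{1}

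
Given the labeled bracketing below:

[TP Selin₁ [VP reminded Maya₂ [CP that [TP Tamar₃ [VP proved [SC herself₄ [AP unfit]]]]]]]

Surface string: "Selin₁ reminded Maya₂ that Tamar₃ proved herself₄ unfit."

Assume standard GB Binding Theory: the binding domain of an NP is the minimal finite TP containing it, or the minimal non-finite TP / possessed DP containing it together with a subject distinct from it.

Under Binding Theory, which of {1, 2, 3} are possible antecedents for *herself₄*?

{3}

*herself* is an anaphor, so Principle A applies: it must be bound in its binding domain.
Binding domain of *herself₄*: the embedded TP, whose subject is Tamar₃.
*Selin₁* c-commands the anaphor but is outside its binding domain → cannot satisfy Principle A.
*Maya₂* c-commands the anaphor but is outside its binding domain → cannot satisfy Principle A.
*Tamar₃* c-commands the anaphor within its binding domain → licit binder.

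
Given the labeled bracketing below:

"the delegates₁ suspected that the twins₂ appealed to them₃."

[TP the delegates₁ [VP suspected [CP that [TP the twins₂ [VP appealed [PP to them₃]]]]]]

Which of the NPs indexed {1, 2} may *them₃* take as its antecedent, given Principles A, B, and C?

{1}

*them* is a pronoun, so Principle B applies: it must be free in its binding domain.
Binding domain of *them₃*: the embedded TP, whose subject is the twins₂.
*the delegates₁* c-commands the pronoun but from outside its binding domain, and is not c-commanded by it → coindexation permitted.
*the twins₂* c-commands the pronoun within its binding domain → coindexation would violate Principle B.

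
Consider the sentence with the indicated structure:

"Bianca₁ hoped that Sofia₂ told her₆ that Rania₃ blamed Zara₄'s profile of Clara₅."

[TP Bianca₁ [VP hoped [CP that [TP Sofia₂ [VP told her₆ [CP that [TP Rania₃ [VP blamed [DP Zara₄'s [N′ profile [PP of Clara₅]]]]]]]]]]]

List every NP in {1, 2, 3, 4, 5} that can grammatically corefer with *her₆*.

*her* is a pronoun, so Principle B applies: it must be free in its binding domain.
Binding domain of *her₆*: the embedded TP, whose subject is Sofia₂.
*Bianca₁* c-commands the pronoun but from outside its binding domain, and is not c-commanded by it → coindexation permitted.
*Sofia₂* c-commands the pronoun within its binding domain → coindexation would violate Principle B.
*Rania₃*: the pronoun c-commands this R-expression → coindexation would violate Principle C on *Rania₃*.
*Zara₄*: the pronoun c-commands this R-expression → coindexation would violate Principle C on *Zara₄*.
*Clara₅*: the pronoun c-commands this R-expression → coindexation would violate Principle C on *Clara₅*.

{1}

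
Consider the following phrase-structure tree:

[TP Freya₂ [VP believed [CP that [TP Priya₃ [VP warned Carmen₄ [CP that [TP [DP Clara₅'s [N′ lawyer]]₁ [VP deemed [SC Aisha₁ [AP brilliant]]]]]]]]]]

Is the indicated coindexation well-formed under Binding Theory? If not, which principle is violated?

The two coindexed NPs are *[Clara₅'s lawyer]₁* and *Aisha₁*.
*Aisha₁* is an R-expression. Principle C requires it to be free everywhere.
*[Clara₅'s lawyer]₁* c-commands it and carries the same index.
The R-expression is bound → Principle C violation.

Principle C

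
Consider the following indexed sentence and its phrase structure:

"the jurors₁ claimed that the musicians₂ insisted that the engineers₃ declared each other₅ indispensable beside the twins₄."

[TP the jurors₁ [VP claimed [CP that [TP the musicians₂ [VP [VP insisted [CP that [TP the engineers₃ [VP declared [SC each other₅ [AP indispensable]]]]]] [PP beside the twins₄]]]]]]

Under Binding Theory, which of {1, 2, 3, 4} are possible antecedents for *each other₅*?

*each other* is an anaphor, so Principle A applies: it must be bound in its binding domain.
Binding domain of *each other₅*: the embedded TP, whose subject is the engineers₃.
*the jurors₁* c-commands the anaphor but is outside its binding domain → cannot satisfy Principle A.
*the musicians₂* c-commands the anaphor but is outside its binding domain → cannot satisfy Principle A.
*the engineers₃* c-commands the anaphor within its binding domain → licit binder.
*the twins₄* does not c-command the anaphor → cannot bind it.

{3}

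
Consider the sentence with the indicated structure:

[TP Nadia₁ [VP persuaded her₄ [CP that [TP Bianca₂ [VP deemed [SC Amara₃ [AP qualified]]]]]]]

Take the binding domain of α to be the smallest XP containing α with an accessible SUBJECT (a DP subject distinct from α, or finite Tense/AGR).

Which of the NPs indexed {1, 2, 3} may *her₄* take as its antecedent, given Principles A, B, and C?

*her* is a pronoun, so Principle B applies: it must be free in its binding domain.
Binding domain of *her₄*: the matrix TP, whose subject is Nadia₁.
*Nadia₁* c-commands the pronoun within its binding domain → coindexation would violate Principle B.
*Bianca₂*: the pronoun c-commands this R-expression → coindexation would violate Principle C on *Bianca₂*.
*Amara₃*: the pronoun c-commands this R-expression → coindexation would violate Principle C on *Amara₃*.

none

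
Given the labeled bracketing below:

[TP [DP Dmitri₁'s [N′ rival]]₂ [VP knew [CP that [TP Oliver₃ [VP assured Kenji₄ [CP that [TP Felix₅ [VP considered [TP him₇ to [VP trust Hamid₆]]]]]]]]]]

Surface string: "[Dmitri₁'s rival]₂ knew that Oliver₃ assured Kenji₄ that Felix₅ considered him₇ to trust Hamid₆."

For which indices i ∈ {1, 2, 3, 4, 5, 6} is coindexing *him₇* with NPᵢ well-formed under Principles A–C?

{1, 2, 3, 4}

*him* is a pronoun, so Principle B applies: it must be free in its binding domain.
Binding domain of *him₇*: the embedded TP, whose subject is Felix₅.
*Dmitri₁* and the pronoun do not c-command one another → neither Principle B nor Principle C is at stake; coindexation permitted.
*[Dmitri₁'s rival]₂* c-commands the pronoun but from outside its binding domain, and is not c-commanded by it → coindexation permitted.
*Oliver₃* c-commands the pronoun but from outside its binding domain, and is not c-commanded by it → coindexation permitted.
*Kenji₄* c-commands the pronoun but from outside its binding domain, and is not c-commanded by it → coindexation permitted.
*Felix₅* c-commands the pronoun within its binding domain → coindexation would violate Principle B.
*Hamid₆*: the pronoun c-commands this R-expression → coindexation would violate Principle C on *Hamid₆*.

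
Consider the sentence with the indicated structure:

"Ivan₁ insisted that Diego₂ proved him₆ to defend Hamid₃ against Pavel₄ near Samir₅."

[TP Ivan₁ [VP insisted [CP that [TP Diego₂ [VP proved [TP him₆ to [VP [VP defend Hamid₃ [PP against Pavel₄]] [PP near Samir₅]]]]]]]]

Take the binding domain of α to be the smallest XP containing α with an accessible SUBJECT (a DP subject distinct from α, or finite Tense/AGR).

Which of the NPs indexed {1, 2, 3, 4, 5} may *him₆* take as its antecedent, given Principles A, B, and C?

{1}

*him* is a pronoun, so Principle B applies: it must be free in its binding domain.
Binding domain of *him₆*: the embedded TP, whose subject is Diego₂.
*Ivan₁* c-commands the pronoun but from outside its binding domain, and is not c-commanded by it → coindexation permitted.
*Diego₂* c-commands the pronoun within its binding domain → coindexation would violate Principle B.
*Hamid₃*: the pronoun c-commands this R-expression → coindexation would violate Principle C on *Hamid₃*.
*Pavel₄*: the pronoun c-commands this R-expression → coindexation would violate Principle C on *Pavel₄*.
*Samir₅*: the pronoun c-commands this R-expression → coindexation would violate Principle C on *Samir₅*.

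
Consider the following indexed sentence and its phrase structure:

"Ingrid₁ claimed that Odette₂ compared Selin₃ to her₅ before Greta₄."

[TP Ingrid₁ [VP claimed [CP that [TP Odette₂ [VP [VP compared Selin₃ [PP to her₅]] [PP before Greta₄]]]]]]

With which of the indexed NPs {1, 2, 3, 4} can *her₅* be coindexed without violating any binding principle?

{1, 4}

*her* is a pronoun, so Principle B applies: it must be free in its binding domain.
Binding domain of *her₅*: the embedded TP, whose subject is Odette₂.
*Ingrid₁* c-commands the pronoun but from outside its binding domain, and is not c-commanded by it → coindexation permitted.
*Odette₂* c-commands the pronoun within its binding domain → coindexation would violate Principle B.
*Selin₃* c-commands the pronoun within its binding domain → coindexation would violate Principle B.
*Greta₄* and the pronoun do not c-command one another → neither Principle B nor Principle C is at stake; coindexation permitted.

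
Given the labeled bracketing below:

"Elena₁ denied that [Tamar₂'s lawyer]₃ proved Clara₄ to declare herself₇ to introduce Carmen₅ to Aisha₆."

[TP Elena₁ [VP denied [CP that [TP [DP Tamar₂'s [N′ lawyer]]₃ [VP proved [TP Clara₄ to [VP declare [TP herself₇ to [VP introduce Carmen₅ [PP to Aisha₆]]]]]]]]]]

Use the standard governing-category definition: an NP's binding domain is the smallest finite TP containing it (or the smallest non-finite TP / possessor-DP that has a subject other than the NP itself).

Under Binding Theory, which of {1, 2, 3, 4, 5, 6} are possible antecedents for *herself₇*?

*herself* is an anaphor, so Principle A applies: it must be bound in its binding domain.
Binding domain of *herself₇*: the embedded TP, whose subject is Clara₄.
*Elena₁* c-commands the anaphor but is outside its binding domain → cannot satisfy Principle A.
*Tamar₂* does not c-command the anaphor → cannot bind it.
*[Tamar₂'s lawyer]₃* c-commands the anaphor but is outside its binding domain → cannot satisfy Principle A.
*Clara₄* c-commands the anaphor within its binding domain → licit binder.
*Carmen₅* does not c-command the anaphor → cannot bind it.
*Aisha₆* does not c-command the anaphor → cannot bind it.

{4}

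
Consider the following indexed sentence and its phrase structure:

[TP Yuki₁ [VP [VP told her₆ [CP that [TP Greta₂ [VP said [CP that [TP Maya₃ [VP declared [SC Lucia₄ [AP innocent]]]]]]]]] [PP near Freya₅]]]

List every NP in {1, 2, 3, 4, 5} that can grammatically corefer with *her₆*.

*her* is a pronoun, so Principle B applies: it must be free in its binding domain.
Binding domain of *her₆*: the matrix TP, whose subject is Yuki₁.
*Yuki₁* c-commands the pronoun within its binding domain → coindexation would violate Principle B.
*Greta₂*: the pronoun c-commands this R-expression → coindexation would violate Principle C on *Greta₂*.
*Maya₃*: the pronoun c-commands this R-expression → coindexation would violate Principle C on *Maya₃*.
*Lucia₄*: the pronoun c-commands this R-expression → coindexation would violate Principle C on *Lucia₄*.
*Freya₅* and the pronoun do not c-command one another → neither Principle B nor Principle C is at stake; coindexation permitted.

{5}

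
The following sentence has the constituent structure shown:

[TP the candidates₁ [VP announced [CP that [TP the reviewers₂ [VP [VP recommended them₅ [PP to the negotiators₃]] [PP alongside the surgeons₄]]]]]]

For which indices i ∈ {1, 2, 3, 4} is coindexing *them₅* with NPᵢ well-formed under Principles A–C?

*them* is a pronoun, so Principle B applies: it must be free in its binding domain.
Binding domain of *them₅*: the embedded TP, whose subject is the reviewers₂.
*the candidates₁* c-commands the pronoun but from outside its binding domain, and is not c-commanded by it → coindexation permitted.
*the reviewers₂* c-commands the pronoun within its binding domain → coindexation would violate Principle B.
*the negotiators₃*: the pronoun c-commands this R-expression → coindexation would violate Principle C on *the negotiators₃*.
*the surgeons₄* and the pronoun do not c-command one another → neither Principle B nor Principle C is at stake; coindexation permitted.

{1, 4}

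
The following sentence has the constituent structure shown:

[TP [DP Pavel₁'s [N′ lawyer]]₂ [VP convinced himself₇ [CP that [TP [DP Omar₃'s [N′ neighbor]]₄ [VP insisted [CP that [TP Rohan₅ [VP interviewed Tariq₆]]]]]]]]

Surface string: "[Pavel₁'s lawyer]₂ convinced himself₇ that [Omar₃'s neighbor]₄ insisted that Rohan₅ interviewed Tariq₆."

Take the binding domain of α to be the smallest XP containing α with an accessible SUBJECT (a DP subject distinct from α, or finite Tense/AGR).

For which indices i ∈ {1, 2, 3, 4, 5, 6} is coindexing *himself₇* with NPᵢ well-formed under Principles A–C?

*himself* is an anaphor, so Principle A applies: it must be bound in its binding domain.
Binding domain of *himself₇*: the matrix TP, whose subject is [Pavel₁'s lawyer]₂.
*Pavel₁* does not c-command the anaphor → cannot bind it.
*[Pavel₁'s lawyer]₂* c-commands the anaphor within its binding domain → licit binder.
*Omar₃* does not c-command the anaphor → cannot bind it.
*[Omar₃'s neighbor]₄* does not c-command the anaphor → cannot bind it.
*Rohan₅* does not c-command the anaphor → cannot bind it.
*Tariq₆* does not c-command the anaphor → cannot bind it.

{2}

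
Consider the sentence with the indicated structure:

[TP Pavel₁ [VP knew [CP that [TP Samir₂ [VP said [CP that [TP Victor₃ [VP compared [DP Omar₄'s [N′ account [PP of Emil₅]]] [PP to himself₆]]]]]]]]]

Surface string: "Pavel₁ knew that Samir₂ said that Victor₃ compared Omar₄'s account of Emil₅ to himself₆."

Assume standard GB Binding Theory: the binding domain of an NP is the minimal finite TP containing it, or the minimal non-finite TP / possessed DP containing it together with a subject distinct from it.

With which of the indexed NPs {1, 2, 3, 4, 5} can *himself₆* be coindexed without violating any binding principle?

{3}

*himself* is an anaphor, so Principle A applies: it must be bound in its binding domain.
Binding domain of *himself₆*: the embedded TP, whose subject is Victor₃.
*Pavel₁* c-commands the anaphor but is outside its binding domain → cannot satisfy Principle A.
*Samir₂* c-commands the anaphor but is outside its binding domain → cannot satisfy Principle A.
*Victor₃* c-commands the anaphor within its binding domain → licit binder.
*Omar₄* does not c-command the anaphor → cannot bind it.
*Emil₅* does not c-command the anaphor → cannot bind it.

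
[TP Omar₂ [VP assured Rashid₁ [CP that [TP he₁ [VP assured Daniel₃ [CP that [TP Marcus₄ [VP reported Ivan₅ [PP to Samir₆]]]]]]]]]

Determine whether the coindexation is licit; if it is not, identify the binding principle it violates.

grammatical

The two coindexed NPs are *Rashid₁* and *he₁*.
*he₁* is a pronoun; nothing c-commands it within its binding domain (the embedded TP.), so Principle B holds trivially.
*Rashid₁* is an R-expression; *he₁* does not c-command it, and no other NP shares its index, so Principle C is satisfied.
All principles are respected.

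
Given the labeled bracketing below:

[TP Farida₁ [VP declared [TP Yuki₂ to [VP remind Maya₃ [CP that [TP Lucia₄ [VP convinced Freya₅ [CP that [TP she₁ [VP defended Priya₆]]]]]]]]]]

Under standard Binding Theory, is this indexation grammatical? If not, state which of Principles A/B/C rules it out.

The two coindexed NPs are *Farida₁* and *she₁*.
*she₁* is a pronoun; nothing c-commands it within its binding domain (the embedded TP.), so Principle B holds trivially.
*Farida₁* is an R-expression; *she₁* does not c-command it, and no other NP shares its index, so Principle C is satisfied.
All principles are respected.

grammatical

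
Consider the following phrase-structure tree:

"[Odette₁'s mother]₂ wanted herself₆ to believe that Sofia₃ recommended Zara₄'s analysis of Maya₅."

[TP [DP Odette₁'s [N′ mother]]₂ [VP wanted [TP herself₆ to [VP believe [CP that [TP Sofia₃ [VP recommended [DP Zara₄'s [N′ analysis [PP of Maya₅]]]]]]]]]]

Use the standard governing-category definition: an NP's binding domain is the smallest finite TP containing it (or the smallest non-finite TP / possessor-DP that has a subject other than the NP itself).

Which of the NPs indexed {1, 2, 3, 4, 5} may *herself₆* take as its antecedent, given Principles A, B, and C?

{2}

*herself* is an anaphor, so Principle A applies: it must be bound in its binding domain.
Binding domain of *herself₆*: the matrix TP, whose subject is [Odette₁'s mother]₂.
*Odette₁* does not c-command the anaphor → cannot bind it.
*[Odette₁'s mother]₂* c-commands the anaphor within its binding domain → licit binder.
*Sofia₃* does not c-command the anaphor → cannot bind it.
*Zara₄* does not c-command the anaphor → cannot bind it.
*Maya₅* does not c-command the anaphor → cannot bind it.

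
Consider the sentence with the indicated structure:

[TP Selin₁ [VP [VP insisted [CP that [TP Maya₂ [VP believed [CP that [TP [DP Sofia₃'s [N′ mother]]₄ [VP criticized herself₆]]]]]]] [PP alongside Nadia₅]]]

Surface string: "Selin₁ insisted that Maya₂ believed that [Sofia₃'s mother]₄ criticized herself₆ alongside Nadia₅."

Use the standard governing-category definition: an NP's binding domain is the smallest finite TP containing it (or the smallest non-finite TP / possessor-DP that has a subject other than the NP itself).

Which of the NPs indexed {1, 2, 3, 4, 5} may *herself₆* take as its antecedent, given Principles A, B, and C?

{4}

*herself* is an anaphor, so Principle A applies: it must be bound in its binding domain.
Binding domain of *herself₆*: the embedded TP, whose subject is [Sofia₃'s mother]₄.
*Selin₁* c-commands the anaphor but is outside its binding domain → cannot satisfy Principle A.
*Maya₂* c-commands the anaphor but is outside its binding domain → cannot satisfy Principle A.
*Sofia₃* does not c-command the anaphor → cannot bind it.
*[Sofia₃'s mother]₄* c-commands the anaphor within its binding domain → licit binder.
*Nadia₅* does not c-command the anaphor → cannot bind it.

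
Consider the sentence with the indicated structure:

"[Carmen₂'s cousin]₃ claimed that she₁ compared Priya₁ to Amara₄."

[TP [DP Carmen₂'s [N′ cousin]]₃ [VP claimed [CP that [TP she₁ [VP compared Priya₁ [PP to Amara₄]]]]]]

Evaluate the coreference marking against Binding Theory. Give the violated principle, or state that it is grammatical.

Principle C

The two coindexed NPs are *she₁* and *Priya₁*.
*Priya₁* is an R-expression. Principle C requires it to be free everywhere.
*she₁* c-commands it and carries the same index.
The R-expression is bound → Principle C violation.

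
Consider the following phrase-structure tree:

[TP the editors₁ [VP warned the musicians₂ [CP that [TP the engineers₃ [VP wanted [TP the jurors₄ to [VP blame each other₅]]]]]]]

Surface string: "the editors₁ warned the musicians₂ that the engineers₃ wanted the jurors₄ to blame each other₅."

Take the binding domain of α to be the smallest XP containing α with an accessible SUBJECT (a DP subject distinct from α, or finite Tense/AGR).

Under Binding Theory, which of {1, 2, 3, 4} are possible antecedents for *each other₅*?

{4}

*each other* is an anaphor, so Principle A applies: it must be bound in its binding domain.
Binding domain of *each other₅*: the embedded TP, whose subject is the jurors₄.
*the editors₁* c-commands the anaphor but is outside its binding domain → cannot satisfy Principle A.
*the musicians₂* c-commands the anaphor but is outside its binding domain → cannot satisfy Principle A.
*the engineers₃* c-commands the anaphor but is outside its binding domain → cannot satisfy Principle A.
*the jurors₄* c-commands the anaphor within its binding domain → licit binder.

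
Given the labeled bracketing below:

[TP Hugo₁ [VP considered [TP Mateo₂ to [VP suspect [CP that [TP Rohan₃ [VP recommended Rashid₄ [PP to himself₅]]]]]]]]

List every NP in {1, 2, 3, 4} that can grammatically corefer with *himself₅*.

{3, 4}

*himself* is an anaphor, so Principle A applies: it must be bound in its binding domain.
Binding domain of *himself₅*: the embedded TP, whose subject is Rohan₃.
*Hugo₁* c-commands the anaphor but is outside its binding domain → cannot satisfy Principle A.
*Mateo₂* c-commands the anaphor but is outside its binding domain → cannot satisfy Principle A.
*Rohan₃* c-commands the anaphor within its binding domain → licit binder.
*Rashid₄* c-commands the anaphor within its binding domain → licit binder.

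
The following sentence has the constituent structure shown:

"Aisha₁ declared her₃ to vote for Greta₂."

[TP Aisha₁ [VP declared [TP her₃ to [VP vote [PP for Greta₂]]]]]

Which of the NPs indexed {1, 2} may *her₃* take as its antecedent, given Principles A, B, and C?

none

*her* is a pronoun, so Principle B applies: it must be free in its binding domain.
Binding domain of *her₃*: the matrix TP, whose subject is Aisha₁.
*Aisha₁* c-commands the pronoun within its binding domain → coindexation would violate Principle B.
*Greta₂*: the pronoun c-commands this R-expression → coindexation would violate Principle C on *Greta₂*.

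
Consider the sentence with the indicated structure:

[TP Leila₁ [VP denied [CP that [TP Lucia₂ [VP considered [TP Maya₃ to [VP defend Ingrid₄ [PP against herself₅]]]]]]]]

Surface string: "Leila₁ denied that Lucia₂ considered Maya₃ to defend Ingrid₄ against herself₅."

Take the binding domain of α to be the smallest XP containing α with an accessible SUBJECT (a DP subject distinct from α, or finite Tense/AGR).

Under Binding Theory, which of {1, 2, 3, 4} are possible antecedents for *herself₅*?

{3, 4}

*herself* is an anaphor, so Principle A applies: it must be bound in its binding domain.
Binding domain of *herself₅*: the embedded TP, whose subject is Maya₃.
*Leila₁* c-commands the anaphor but is outside its binding domain → cannot satisfy Principle A.
*Lucia₂* c-commands the anaphor but is outside its binding domain → cannot satisfy Principle A.
*Maya₃* c-commands the anaphor within its binding domain → licit binder.
*Ingrid₄* c-commands the anaphor within its binding domain → licit binder.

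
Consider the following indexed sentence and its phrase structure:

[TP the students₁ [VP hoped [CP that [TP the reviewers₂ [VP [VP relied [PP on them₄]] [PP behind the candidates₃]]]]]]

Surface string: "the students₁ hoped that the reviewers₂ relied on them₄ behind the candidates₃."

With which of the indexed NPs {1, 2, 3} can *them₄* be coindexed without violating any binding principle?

{1, 3}

*them* is a pronoun, so Principle B applies: it must be free in its binding domain.
Binding domain of *them₄*: the embedded TP, whose subject is the reviewers₂.
*the students₁* c-commands the pronoun but from outside its binding domain, and is not c-commanded by it → coindexation permitted.
*the reviewers₂* c-commands the pronoun within its binding domain → coindexation would violate Principle B.
*the candidates₃* and the pronoun do not c-command one another → neither Principle B nor Principle C is at stake; coindexation permitted.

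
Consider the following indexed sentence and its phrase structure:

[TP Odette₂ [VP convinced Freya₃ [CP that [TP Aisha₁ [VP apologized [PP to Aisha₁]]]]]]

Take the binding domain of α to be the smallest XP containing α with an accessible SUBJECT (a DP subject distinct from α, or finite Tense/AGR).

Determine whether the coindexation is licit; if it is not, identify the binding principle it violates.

The two coindexed NPs are *Aisha₁* (the lower occurrence) and *Aisha₁* (the higher occurrence).
*Aisha₁* (the lower occurrence) is an R-expression. Principle C requires it to be free everywhere.
*Aisha₁* (the higher occurrence) c-commands it and carries the same index.
The R-expression is bound → Principle C violation.

Principle C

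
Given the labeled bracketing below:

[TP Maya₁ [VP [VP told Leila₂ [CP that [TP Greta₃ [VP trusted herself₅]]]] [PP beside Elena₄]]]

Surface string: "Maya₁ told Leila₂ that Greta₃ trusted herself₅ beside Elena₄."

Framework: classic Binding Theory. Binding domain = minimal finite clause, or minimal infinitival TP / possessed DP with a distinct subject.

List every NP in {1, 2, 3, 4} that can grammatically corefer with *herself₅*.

{3}

*herself* is an anaphor, so Principle A applies: it must be bound in its binding domain.
Binding domain of *herself₅*: the embedded TP, whose subject is Greta₃.
*Maya₁* c-commands the anaphor but is outside its binding domain → cannot satisfy Principle A.
*Leila₂* c-commands the anaphor but is outside its binding domain → cannot satisfy Principle A.
*Greta₃* c-commands the anaphor within its binding domain → licit binder.
*Elena₄* does not c-command the anaphor → cannot bind it.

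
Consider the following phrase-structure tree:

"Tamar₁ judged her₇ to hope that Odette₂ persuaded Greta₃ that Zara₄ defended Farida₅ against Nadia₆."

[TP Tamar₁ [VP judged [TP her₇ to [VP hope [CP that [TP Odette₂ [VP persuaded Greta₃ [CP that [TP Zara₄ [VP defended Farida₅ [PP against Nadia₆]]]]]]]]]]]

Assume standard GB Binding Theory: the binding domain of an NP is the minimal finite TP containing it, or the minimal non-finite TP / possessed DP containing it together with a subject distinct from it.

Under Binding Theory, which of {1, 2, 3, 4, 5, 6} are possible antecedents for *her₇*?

*her* is a pronoun, so Principle B applies: it must be free in its binding domain.
Binding domain of *her₇*: the matrix TP, whose subject is Tamar₁.
*Tamar₁* c-commands the pronoun within its binding domain → coindexation would violate Principle B.
*Odette₂*: the pronoun c-commands this R-expression → coindexation would violate Principle C on *Odette₂*.
*Greta₃*: the pronoun c-commands this R-expression → coindexation would violate Principle C on *Greta₃*.
*Zara₄*: the pronoun c-commands this R-expression → coindexation would violate Principle C on *Zara₄*.
*Farida₅*: the pronoun c-commands this R-expression → coindexation would violate Principle C on *Farida₅*.
*Nadia₆*: the pronoun c-commands this R-expression → coindexation would violate Principle C on *Nadia₆*.

none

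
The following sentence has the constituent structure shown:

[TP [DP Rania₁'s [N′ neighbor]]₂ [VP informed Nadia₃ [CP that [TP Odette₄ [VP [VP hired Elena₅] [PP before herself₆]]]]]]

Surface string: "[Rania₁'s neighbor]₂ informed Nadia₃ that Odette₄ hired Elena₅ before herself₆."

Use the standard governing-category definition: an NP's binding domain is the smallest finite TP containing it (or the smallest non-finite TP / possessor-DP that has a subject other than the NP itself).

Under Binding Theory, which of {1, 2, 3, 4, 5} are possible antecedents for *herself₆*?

{4}

*herself* is an anaphor, so Principle A applies: it must be bound in its binding domain.
Binding domain of *herself₆*: the embedded TP, whose subject is Odette₄.
*Rania₁* does not c-command the anaphor → cannot bind it.
*[Rania₁'s neighbor]₂* c-commands the anaphor but is outside its binding domain → cannot satisfy Principle A.
*Nadia₃* c-commands the anaphor but is outside its binding domain → cannot satisfy Principle A.
*Odette₄* c-commands the anaphor within its binding domain → licit binder.
*Elena₅* does not c-command the anaphor → cannot bind it.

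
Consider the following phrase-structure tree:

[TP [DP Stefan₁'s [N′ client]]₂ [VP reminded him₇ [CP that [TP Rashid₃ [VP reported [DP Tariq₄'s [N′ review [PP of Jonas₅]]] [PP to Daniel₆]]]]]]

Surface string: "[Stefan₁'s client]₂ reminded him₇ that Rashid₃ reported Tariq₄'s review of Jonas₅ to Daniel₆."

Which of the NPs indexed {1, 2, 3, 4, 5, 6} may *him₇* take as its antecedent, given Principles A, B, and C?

*him* is a pronoun, so Principle B applies: it must be free in its binding domain.
Binding domain of *him₇*: the matrix TP, whose subject is [Stefan₁'s client]₂.
*Stefan₁* and the pronoun do not c-command one another → neither Principle B nor Principle C is at stake; coindexation permitted.
*[Stefan₁'s client]₂* c-commands the pronoun within its binding domain → coindexation would violate Principle B.
*Rashid₃*: the pronoun c-commands this R-expression → coindexation would violate Principle C on *Rashid₃*.
*Tariq₄*: the pronoun c-commands this R-expression → coindexation would violate Principle C on *Tariq₄*.
*Jonas₅*: the pronoun c-commands this R-expression → coindexation would violate Principle C on *Jonas₅*.
*Daniel₆*: the pronoun c-commands this R-expression → coindexation would violate Principle C on *Daniel₆*.

{1}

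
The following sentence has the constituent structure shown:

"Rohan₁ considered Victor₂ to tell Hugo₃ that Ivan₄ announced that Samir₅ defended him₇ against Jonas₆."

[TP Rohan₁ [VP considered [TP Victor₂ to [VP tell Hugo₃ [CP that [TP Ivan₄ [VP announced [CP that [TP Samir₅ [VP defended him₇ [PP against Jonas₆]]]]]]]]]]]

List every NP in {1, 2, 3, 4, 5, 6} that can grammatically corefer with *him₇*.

{1, 2, 3, 4}

*him* is a pronoun, so Principle B applies: it must be free in its binding domain.
Binding domain of *him₇*: the embedded TP, whose subject is Samir₅.
*Rohan₁* c-commands the pronoun but from outside its binding domain, and is not c-commanded by it → coindexation permitted.
*Victor₂* c-commands the pronoun but from outside its binding domain, and is not c-commanded by it → coindexation permitted.
*Hugo₃* c-commands the pronoun but from outside its binding domain, and is not c-commanded by it → coindexation permitted.
*Ivan₄* c-commands the pronoun but from outside its binding domain, and is not c-commanded by it → coindexation permitted.
*Samir₅* c-commands the pronoun within its binding domain → coindexation would violate Principle B.
*Jonas₆*: the pronoun c-commands this R-expression → coindexation would violate Principle C on *Jonas₆*.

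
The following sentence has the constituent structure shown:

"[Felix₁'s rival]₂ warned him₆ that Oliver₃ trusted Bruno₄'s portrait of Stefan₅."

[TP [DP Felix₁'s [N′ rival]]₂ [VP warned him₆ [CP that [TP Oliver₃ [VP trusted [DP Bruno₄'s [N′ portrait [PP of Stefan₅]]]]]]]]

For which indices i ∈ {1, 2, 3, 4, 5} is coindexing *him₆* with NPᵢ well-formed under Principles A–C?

*him* is a pronoun, so Principle B applies: it must be free in its binding domain.
Binding domain of *him₆*: the matrix TP, whose subject is [Felix₁'s rival]₂.
*Felix₁* and the pronoun do not c-command one another → neither Principle B nor Principle C is at stake; coindexation permitted.
*[Felix₁'s rival]₂* c-commands the pronoun within its binding domain → coindexation would violate Principle B.
*Oliver₃*: the pronoun c-commands this R-expression → coindexation would violate Principle C on *Oliver₃*.
*Bruno₄*: the pronoun c-commands this R-expression → coindexation would violate Principle C on *Bruno₄*.
*Stefan₅*: the pronoun c-commands this R-expression → coindexation would violate Principle C on *Stefan₅*.

{1}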